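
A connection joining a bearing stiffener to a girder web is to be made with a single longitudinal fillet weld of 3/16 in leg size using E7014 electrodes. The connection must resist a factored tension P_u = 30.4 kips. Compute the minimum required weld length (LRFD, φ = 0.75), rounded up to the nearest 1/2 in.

E70XX → F_EXX = 70 ksi.
Throat t_e = 0.707 × 0.1875 = 0.1326 in.
φr_n = 0.75 × 0.6 × 70 × 0.1326 = 4.176 kips/in.
L_req = P_u / φr_n = 30.4 / 4.176 = 7.28 in total.
Round up → use L = 7.5 in.

L = 7.5 in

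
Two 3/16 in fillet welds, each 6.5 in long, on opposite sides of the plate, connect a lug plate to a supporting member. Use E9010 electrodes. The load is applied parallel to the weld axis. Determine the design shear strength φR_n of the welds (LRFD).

E90XX → F_EXX = 90 ksi.
Effective throat t_e = 0.707 × 0.1875 = 0.1326 in.
Total length L = 13 in; A_we = 0.1326 × 13 = 1.723 in².
F_nw = 0.6 F_EXX = 0.6 × 90 = 54 ksi.
φR_n = 0.75 × 54 × 1.723 = 69.79 kips.

φR_n ≈ 69.8 kips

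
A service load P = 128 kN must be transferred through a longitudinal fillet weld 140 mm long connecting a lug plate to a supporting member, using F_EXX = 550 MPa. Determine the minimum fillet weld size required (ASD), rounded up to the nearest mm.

w = 8 mm

Total weld length L = 140 mm.
Required throat t_e = P × Ω / (0.6 F_EXX × L) = 128 × 2.0 / (0.6 × 550 × 140 × 10⁻³) = 5.541 mm.
Required leg w = t_e / 0.707 = 7.838 mm → use 8 mm.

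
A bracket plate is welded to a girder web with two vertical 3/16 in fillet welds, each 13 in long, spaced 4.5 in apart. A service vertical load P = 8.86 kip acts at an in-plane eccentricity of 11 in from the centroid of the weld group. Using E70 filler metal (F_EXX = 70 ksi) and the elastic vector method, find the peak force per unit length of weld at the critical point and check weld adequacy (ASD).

f_max ≈ 1.49 kip/in; adequate

Total weld length L_w = 26 in. Treat welds as unit-width lines.
Polar moment about centroid: J = 2[d³/12 + d(b/2)²] = 2[13³/12 + 13×2.25²] = 497.8 in³.
Direct shear f_v = P/L_w = 8.86 / 26 = 0.3408 kip/in (vertical).
Torsion M = P·e = 8.86 × 11 = 97.46 kip·in.
Critical point at (x, y) = (2.25, 6.5) from centroid. f_tx = M·y/J = 1.273 kip/in; f_ty = M·x/J = 0.4405 kip/in.
Resultant f_max = √[f_tx² + (f_v + f_ty)²] = √[1.273² + (0.3408 + 0.4405)²] = 1.493 kip/in.
Capacity per unit length: r_n/Ω = (1/2.0) × 0.6 × 70 × (0.707 × 0.1875) = 2.784 kip/in.
1.493 ≤ 2.784 → adequate.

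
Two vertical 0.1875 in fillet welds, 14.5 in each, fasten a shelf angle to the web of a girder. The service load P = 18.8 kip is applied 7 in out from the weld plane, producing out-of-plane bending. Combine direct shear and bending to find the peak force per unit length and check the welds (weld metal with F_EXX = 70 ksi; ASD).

L_w = 2 × 14.5 = 29 in; section modulus (unit throat) S = 2 × L²/6 = 70.08 in².
Direct shear f_v = P/L_w = 18.8/29 = 0.6483 kip/in.
Moment M = P × e = 18.8 × 7 = 131.6 kip·in; bending f_b = M/S = 1.878 kip/in.
f_max = √(f_v² + f_b²) = √(0.6483² + 1.878²) = 1.987 kip/in.
r_n/Ω = (1/2.0) × 0.6 × 70 × (0.707 × 0.1875) = 2.784 kip/in → adequate.

f_max ≈ 1.99 kip/in; adequate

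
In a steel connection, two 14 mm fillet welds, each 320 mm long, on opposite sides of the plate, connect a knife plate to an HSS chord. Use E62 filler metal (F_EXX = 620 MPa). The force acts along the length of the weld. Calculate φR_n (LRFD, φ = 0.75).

Effective throat t_e = 0.707 × 14 = 9.898 mm.
Total length L = 640 mm; A_we = 9.898 × 640 = 6335 mm².
F_nw = 0.6 F_EXX = 0.6 × 620 = 372 MPa.
φR_n = 0.75 × 372 × 6335 × 10⁻³ = 1767 kN.

φR_n ≈ 1770 kN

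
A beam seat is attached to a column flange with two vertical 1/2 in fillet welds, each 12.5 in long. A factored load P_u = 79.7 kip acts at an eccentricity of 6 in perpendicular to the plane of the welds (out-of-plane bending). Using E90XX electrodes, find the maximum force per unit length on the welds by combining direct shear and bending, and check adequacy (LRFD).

E90XX → F_EXX = 90 ksi.
L_w = 2 × 12.5 = 25 in; section modulus (unit throat) S = 2 × L²/6 = 52.08 in².
Direct shear f_v = P/L_w = 79.7/25 = 3.188 kip/in.
Moment M = P × e = 79.7 × 6 = 478.2 kip·in; bending f_b = M/S = 9.181 kip/in.
f_max = √(f_v² + f_b²) = √(3.188² + 9.181²) = 9.719 kip/in.
φr_n = 0.75 × 0.6 × 90 × (0.707 × 0.5) = 14.32 kip/in → adequate.

f_max ≈ 9.72 kip/in; adequate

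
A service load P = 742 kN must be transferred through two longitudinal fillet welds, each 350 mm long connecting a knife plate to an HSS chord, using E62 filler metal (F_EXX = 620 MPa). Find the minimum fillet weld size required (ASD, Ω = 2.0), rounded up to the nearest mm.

w = 9 mm

Total weld length L = 700 mm.
Required throat t_e = P × Ω / (0.6 F_EXX × L) = 742 × 2.0 / (0.6 × 620 × 700 × 10⁻³) = 5.699 mm.
Required leg w = t_e / 0.707 = 8.061 mm → use 9 mm.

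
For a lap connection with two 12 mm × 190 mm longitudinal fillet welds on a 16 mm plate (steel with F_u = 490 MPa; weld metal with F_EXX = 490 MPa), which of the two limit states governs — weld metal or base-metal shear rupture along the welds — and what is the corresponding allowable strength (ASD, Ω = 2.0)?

R_n/Ω ≈ 474 kN (weld metal governs)

t_e = 0.707 × 12 = 8.484 mm; L = 380 mm.
Weld metal: R_n/Ω = (1/2.0) × 0.6 × 490 × 8.484 × 380 × 10⁻³ = 473.9 kN.
Base metal (shear rupture): R_n/Ω = (1/2.0) × 0.6 × 490 × 16 × 380 × 10⁻³ = 893.8 kN.
Governing: weld metal.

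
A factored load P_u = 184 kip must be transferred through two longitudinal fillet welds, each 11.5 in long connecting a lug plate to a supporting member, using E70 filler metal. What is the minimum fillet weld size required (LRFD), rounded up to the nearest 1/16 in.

w = 3/8 in

E70XX → F_EXX = 70 ksi.
Total weld length L = 23 in.
Required throat t_e = P_u / (φ × 0.6 F_EXX × L) = 184 / (0.75 × 0.6 × 70 × 23) = 0.254 in.
Required leg w = t_e / 0.707 = 0.3592 in → use 3/8 in.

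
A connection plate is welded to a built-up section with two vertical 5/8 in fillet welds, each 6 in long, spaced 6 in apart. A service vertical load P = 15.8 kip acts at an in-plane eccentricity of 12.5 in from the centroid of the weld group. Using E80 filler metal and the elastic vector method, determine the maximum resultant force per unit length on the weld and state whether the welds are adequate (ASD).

f_max ≈ 6.81 kip/in; adequate

E80XX → F_EXX = 80 ksi.
Total weld length L_w = 12 in. Treat welds as unit-width lines.
Polar moment about centroid: J = 2[d³/12 + d(b/2)²] = 2[6³/12 + 6×3²] = 144 in³.
Direct shear f_v = P/L_w = 15.8 / 12 = 1.317 kip/in (vertical).
Torsion M = P·e = 15.8 × 12.5 = 197.5 kip·in.
Critical point at (x, y) = (3, 3) from centroid. f_tx = M·y/J = 4.115 kip/in; f_ty = M·x/J = 4.115 kip/in.
Resultant f_max = √[f_tx² + (f_v + f_ty)²] = √[4.115² + (1.317 + 4.115)²] = 6.814 kip/in.
Capacity per unit length: r_n/Ω = (1/2.0) × 0.6 × 80 × (0.707 × 0.625) = 10.6 kip/in.
6.814 ≤ 10.6 → adequate.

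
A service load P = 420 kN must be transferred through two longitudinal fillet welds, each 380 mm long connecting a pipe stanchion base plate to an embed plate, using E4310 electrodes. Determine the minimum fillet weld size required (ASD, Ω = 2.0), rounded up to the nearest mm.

w = 7 mm

E43XX → F_EXX = 430 MPa.
Total weld length L = 760 mm.
Required throat t_e = P × Ω / (0.6 F_EXX × L) = 420 × 2.0 / (0.6 × 430 × 760 × 10⁻³) = 4.284 mm.
Required leg w = t_e / 0.707 = 6.059 mm → use 7 mm.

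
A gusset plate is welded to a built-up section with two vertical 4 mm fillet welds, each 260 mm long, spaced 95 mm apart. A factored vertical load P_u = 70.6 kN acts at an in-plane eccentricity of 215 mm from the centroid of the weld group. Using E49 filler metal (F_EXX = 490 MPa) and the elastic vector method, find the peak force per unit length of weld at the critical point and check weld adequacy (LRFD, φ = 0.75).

Total weld length L_w = 520 mm. Treat welds as unit-width lines.
Polar moment about centroid: J = 2[d³/12 + d(b/2)²] = 2[260³/12 + 260×47.5²] = 4103000 mm³.
Direct shear f_v = P/L_w = 70.6×10³ / 520 = 135.8 N/mm (vertical).
Torsion M = P·e = 70.6×10³ × 215 = 15179000 N·mm.
Critical point at (x, y) = (47.5, 130) from centroid. f_tx = M·y/J = 481 N/mm; f_ty = M·x/J = 175.7 N/mm.
Resultant f_max = √[f_tx² + (f_v + f_ty)²] = √[481² + (135.8 + 175.7)²] = 573 N/mm.
Capacity per unit length: φr_n = 0.75 × 0.6 × 490 × (0.707 × 4) = 623.6 N/mm.
573 ≤ 623.6 → adequate.

f_max ≈ 573 N/mm; adequate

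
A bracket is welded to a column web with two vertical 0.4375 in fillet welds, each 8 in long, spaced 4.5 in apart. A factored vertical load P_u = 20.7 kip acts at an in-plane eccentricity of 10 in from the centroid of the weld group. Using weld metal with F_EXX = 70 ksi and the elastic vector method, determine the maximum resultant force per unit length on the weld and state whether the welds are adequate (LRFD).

Total weld length L_w = 16 in. Treat welds as unit-width lines.
Polar moment about centroid: J = 2[d³/12 + d(b/2)²] = 2[8³/12 + 8×2.25²] = 166.3 in³.
Direct shear f_v = P/L_w = 20.7 / 16 = 1.294 kip/in (vertical).
Torsion M = P·e = 20.7 × 10 = 207 kip·in.
Critical point at (x, y) = (2.25, 4) from centroid. f_tx = M·y/J = 4.978 kip/in; f_ty = M·x/J = 2.8 kip/in.
Resultant f_max = √[f_tx² + (f_v + f_ty)²] = √[4.978² + (1.294 + 2.8)²] = 6.445 kip/in.
Capacity per unit length: φr_n = 0.75 × 0.6 × 70 × (0.707 × 0.4375) = 9.743 kip/in.
6.445 ≤ 9.743 → adequate.

f_max ≈ 6.45 kip/in; adequate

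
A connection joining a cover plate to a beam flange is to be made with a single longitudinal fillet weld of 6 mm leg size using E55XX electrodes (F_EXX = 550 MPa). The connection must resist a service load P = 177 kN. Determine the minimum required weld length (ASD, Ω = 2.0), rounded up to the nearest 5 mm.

Throat t_e = 0.707 × 6 = 4.242 mm.
r_n/Ω = (0.6 × 550 × 4.242) / 2.0 = 699.9 N/mm = 0.6999 kN/mm.
L_req = P / (r_n/Ω) = 177 / 0.6999 = 252.9 mm total.
Round up → use L = 255 mm.

L = 255 mm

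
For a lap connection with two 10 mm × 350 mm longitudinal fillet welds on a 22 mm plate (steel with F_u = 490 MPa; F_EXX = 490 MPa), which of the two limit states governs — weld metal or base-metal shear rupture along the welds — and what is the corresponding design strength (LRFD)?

t_e = 0.707 × 10 = 7.07 mm; L = 700 mm.
Weld metal: φR_n = 0.75 × 0.6 × 490 × 7.07 × 700 × 10⁻³ = 1091 kN.
Base metal (shear rupture): φR_n = 0.75 × 0.6 × 490 × 22 × 700 × 10⁻³ = 3396 kN.
Governing: weld metal.

φR_n ≈ 1090 kN (weld metal governs)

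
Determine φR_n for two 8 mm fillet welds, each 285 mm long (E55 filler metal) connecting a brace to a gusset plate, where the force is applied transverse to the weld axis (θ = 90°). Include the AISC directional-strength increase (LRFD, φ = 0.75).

E55XX → F_EXX = 550 MPa.
t_e = 0.707 × 8 = 5.656 mm; A_we = 5.656 × 570 = 3224 mm².
Directional factor: 1.0 + 0.5 sin^1.5(90°) = 1.5.
F_nw = 0.6 × 550 × 1.5 = 495 MPa.
φR_n = 0.75 × 495 × 3224 × 10⁻³ = 1197 kN.

φR_n ≈ 1200 kN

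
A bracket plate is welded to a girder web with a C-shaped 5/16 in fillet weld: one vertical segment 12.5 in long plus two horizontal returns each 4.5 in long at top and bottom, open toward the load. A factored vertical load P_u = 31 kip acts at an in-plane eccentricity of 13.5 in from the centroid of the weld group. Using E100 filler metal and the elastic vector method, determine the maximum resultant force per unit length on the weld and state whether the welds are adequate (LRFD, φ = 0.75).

f_max ≈ 6.25 kip/in; adequate

E100XX → F_EXX = 100 ksi.
Total weld length L_w = 21.5 in. Treat welds as unit-width lines.
Centroid: x̄ = 2×4.5×2.25 / 21.5 = 0.9419 in from the vertical weld.
Polar moment about centroid: J = I_x + I_y = [12.5³/12 + 2×4.5×6.25²] + [12.5×0.9419² + 2(4.5³/12 + 4.5×1.308²)] = 556 in³.
Direct shear f_v = P/L_w = 31 / 21.5 = 1.442 kip/in (vertical).
Torsion M = P·e = 31 × 13.5 = 418.5 kip·in.
Critical point at (x, y) = (3.558, 6.25) from centroid. f_tx = M·y/J = 4.704 kip/in; f_ty = M·x/J = 2.678 kip/in.
Resultant f_max = √[f_tx² + (f_v + f_ty)²] = √[4.704² + (1.442 + 2.678)²] = 6.253 kip/in.
Capacity per unit length: φr_n = 0.75 × 0.6 × 100 × (0.707 × 0.3125) = 9.942 kip/in.
6.253 ≤ 9.942 → adequate.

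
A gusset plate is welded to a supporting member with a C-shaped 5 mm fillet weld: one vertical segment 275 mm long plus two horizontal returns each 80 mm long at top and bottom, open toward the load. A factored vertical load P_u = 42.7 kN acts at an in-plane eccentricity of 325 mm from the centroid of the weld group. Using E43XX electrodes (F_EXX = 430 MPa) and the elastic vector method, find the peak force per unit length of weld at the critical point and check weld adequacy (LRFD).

Total weld length L_w = 435 mm. Treat welds as unit-width lines.
Centroid: x̄ = 2×80×40 / 435 = 14.71 mm from the vertical weld.
Polar moment about centroid: J = I_x + I_y = [275³/12 + 2×80×137.5²] + [275×14.71² + 2(80³/12 + 80×25.29²)] = 5005000 mm³.
Direct shear f_v = P/L_w = 42.7×10³ / 435 = 98.16 N/mm (vertical).
Torsion M = P·e = 42.7×10³ × 325 = 13878000 N·mm.
Critical point at (x, y) = (65.29, 137.5) from centroid. f_tx = M·y/J = 381.2 N/mm; f_ty = M·x/J = 181 N/mm.
Resultant f_max = √[f_tx² + (f_v + f_ty)²] = √[381.2² + (98.16 + 181)²] = 472.5 N/mm.
Capacity per unit length: φr_n = 0.75 × 0.6 × 430 × (0.707 × 5) = 684 N/mm.
472.5 ≤ 684 → adequate.

f_max ≈ 473 N/mm; adequate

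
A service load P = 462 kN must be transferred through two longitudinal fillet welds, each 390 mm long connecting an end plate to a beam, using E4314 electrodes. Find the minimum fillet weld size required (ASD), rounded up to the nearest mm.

w = 7 mm

E43XX → F_EXX = 430 MPa.
Total weld length L = 780 mm.
Required throat t_e = P × Ω / (0.6 F_EXX × L) = 462 × 2.0 / (0.6 × 430 × 780 × 10⁻³) = 4.592 mm.
Required leg w = t_e / 0.707 = 6.494 mm → use 7 mm.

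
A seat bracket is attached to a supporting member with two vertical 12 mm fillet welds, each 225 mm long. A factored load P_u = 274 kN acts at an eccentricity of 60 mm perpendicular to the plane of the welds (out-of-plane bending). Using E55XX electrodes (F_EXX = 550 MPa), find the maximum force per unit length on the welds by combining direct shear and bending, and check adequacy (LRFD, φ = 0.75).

f_max ≈ 1150 N/mm; adequate

L_w = 2 × 225 = 450 mm; section modulus (unit throat) S = 2 × L²/6 = 16880 mm².
Direct shear f_v = P/L_w = 274×10³/450 = 608.9 N/mm.
Moment M = P × e = 274×10³ × 60 = 16440000 N·mm; bending f_b = M/S = 974.2 N/mm.
f_max = √(f_v² + f_b²) = √(608.9² + 974.2²) = 1149 N/mm.
φr_n = 0.75 × 0.6 × 550 × (0.707 × 12) = 2100 N/mm → adequate.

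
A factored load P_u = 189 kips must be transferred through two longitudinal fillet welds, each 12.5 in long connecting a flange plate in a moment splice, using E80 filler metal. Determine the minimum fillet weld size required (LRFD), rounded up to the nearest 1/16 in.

w = 5/16 in

E80XX → F_EXX = 80 ksi.
Total weld length L = 25 in.
Required throat t_e = P_u / (φ × 0.6 F_EXX × L) = 189 / (0.75 × 0.6 × 80 × 25) = 0.21 in.
Required leg w = t_e / 0.707 = 0.297 in → use 5/16 in.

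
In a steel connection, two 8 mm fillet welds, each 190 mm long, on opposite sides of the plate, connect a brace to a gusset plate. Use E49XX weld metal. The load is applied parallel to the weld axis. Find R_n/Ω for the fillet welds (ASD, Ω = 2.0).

E49XX → F_EXX = 490 MPa.
Effective throat t_e = 0.707 × 8 = 5.656 mm.
Total length L = 380 mm; A_we = 5.656 × 380 = 2149 mm².
F_nw = 0.6 F_EXX = 0.6 × 490 = 294 MPa.
R_n = 294 × 2149 × 10⁻³ = 631.9 kN; R_n/Ω = 631.9/2.0 = 315.9 kN.

R_n/Ω ≈ 316 kN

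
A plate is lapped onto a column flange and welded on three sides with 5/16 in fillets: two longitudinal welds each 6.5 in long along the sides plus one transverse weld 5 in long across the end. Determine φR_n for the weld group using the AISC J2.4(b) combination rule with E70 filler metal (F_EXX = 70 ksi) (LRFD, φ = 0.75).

t_e = 0.707 × 0.3125 = 0.2209 in.
R_nwl = 0.6 × 70 × 0.2209 × 13 = 120.6 kip (longitudinal, 2 welds).
R_nwt = 0.6 × 70 × 0.2209 × 5 = 46.4 kip (transverse, base value).
(i) R_nwl + R_nwt = 167 kip; (ii) 0.85 R_nwl + 1.5 R_nwt = 172.1 kip.
R_n = max = 172.1 kip [governs: (ii)]; φR_n = 129.1 kip.

φR_n ≈ 129 kip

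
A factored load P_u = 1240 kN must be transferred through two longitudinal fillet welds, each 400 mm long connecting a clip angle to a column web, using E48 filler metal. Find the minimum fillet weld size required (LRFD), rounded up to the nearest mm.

E48XX → F_EXX = 480 MPa.
Total weld length L = 800 mm.
Required throat t_e = P_u / (φ × 0.6 F_EXX × L) = 1240 / (0.75 × 0.6 × 480 × 800 × 10⁻³) = 7.176 mm.
Required leg w = t_e / 0.707 = 10.15 mm → use 11 mm.

w = 11 mm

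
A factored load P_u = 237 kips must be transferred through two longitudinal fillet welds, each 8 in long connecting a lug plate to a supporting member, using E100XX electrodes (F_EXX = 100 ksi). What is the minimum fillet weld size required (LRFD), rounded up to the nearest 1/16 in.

w = 1/2 in

Total weld length L = 16 in.
Required throat t_e = P_u / (φ × 0.6 F_EXX × L) = 237 / (0.75 × 0.6 × 100 × 16) = 0.3292 in.
Required leg w = t_e / 0.707 = 0.4656 in → use 1/2 in.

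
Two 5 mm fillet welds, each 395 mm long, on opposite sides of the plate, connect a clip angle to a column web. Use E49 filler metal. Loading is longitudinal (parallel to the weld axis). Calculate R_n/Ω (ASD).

E49XX → F_EXX = 490 MPa.
Effective throat t_e = 0.707 × 5 = 3.535 mm.
Total length L = 790 mm; A_we = 3.535 × 790 = 2793 mm².
F_nw = 0.6 F_EXX = 0.6 × 490 = 294 MPa.
R_n = 294 × 2793 × 10⁻³ = 821 kN; R_n/Ω = 821/2.0 = 410.5 kN.

R_n/Ω ≈ 411 kN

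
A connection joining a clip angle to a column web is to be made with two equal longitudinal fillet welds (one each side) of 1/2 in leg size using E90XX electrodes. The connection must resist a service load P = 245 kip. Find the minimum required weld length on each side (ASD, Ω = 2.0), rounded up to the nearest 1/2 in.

L = 13 in on each side

E90XX → F_EXX = 90 ksi.
Throat t_e = 0.707 × 0.5 = 0.3535 in.
r_n/Ω = (0.6 × 90 × 0.3535) / 2.0 = 9.544 kip/in.
L_req = P / (r_n/Ω) = 245 / 9.544 = 25.67 in total.
Per side: 25.67 / 2 = 12.83 in.
Round up → use L = 13 in on each side.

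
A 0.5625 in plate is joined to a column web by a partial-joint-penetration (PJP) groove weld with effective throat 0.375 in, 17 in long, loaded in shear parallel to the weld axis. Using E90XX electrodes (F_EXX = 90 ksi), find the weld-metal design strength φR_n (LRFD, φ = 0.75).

φR_n ≈ 258 kip

Effective throat (given) t_e = 0.375 in.
A_we = 0.375 × 17 = 6.375 in².
F_nw = 0.6 F_EXX = 54 ksi.
φR_n = 0.75 × 54 × 6.375 = 258.2 kip.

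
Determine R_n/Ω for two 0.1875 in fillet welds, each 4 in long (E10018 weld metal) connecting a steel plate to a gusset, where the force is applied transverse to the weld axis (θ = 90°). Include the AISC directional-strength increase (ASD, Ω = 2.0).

E100XX → F_EXX = 100 ksi.
t_e = 0.707 × 0.1875 = 0.1326 in; A_we = 0.1326 × 8 = 1.06 in².
Directional factor: 1.0 + 0.5 sin^1.5(90°) = 1.5.
F_nw = 0.6 × 100 × 1.5 = 90 ksi.
R_n/Ω = (90 × 1.06) / 2.0 = 47.72 kips.

R_n/Ω ≈ 47.7 kips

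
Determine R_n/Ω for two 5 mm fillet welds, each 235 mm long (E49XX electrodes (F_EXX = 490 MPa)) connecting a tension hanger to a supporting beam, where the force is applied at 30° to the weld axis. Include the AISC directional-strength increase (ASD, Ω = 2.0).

R_n/Ω ≈ 287 kN

t_e = 0.707 × 5 = 3.535 mm; A_we = 3.535 × 470 = 1661 mm².
Directional factor: 1.0 + 0.5 sin^1.5(30°) = 1.177.
F_nw = 0.6 × 490 × 1.177 = 346 MPa.
R_n/Ω = (346 × 1661) / 2.0 × 10⁻³ = 287.4 kN.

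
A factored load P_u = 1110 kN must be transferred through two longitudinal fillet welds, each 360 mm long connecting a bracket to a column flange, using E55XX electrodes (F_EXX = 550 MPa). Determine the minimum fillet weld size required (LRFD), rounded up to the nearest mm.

w = 9 mm

Total weld length L = 720 mm.
Required throat t_e = P_u / (φ × 0.6 F_EXX × L) = 1110 / (0.75 × 0.6 × 550 × 720 × 10⁻³) = 6.229 mm.
Required leg w = t_e / 0.707 = 8.81 mm → use 9 mm.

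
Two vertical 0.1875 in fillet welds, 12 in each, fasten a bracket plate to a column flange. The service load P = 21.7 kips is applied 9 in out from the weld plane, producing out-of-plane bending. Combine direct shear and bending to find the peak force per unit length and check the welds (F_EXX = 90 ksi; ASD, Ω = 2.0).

L_w = 2 × 12 = 24 in; section modulus (unit throat) S = 2 × L²/6 = 48 in².
Direct shear f_v = P/L_w = 21.7/24 = 0.9042 kip/in.
Moment M = P × e = 21.7 × 9 = 195.3 kip·in; bending f_b = M/S = 4.069 kip/in.
f_max = √(f_v² + f_b²) = √(0.9042² + 4.069²) = 4.168 kip/in.
r_n/Ω = (1/2.0) × 0.6 × 90 × (0.707 × 0.1875) = 3.579 kip/in → NOT adequate.

f_max ≈ 4.17 kip/in; NOT adequate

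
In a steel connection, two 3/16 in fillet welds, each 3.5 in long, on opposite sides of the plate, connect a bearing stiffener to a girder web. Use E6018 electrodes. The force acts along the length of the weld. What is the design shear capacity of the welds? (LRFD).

φR_n ≈ 25.1 kip

E60XX → F_EXX = 60 ksi.
Effective throat t_e = 0.707 × 0.1875 = 0.1326 in.
Total length L = 7 in; A_we = 0.1326 × 7 = 0.9279 in².
F_nw = 0.6 F_EXX = 0.6 × 60 = 36 ksi.
φR_n = 0.75 × 36 × 0.9279 = 25.05 kip.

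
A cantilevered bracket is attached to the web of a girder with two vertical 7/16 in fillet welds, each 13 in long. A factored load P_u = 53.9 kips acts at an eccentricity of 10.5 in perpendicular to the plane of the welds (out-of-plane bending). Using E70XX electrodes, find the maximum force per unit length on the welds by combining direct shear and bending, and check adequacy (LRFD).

E70XX → F_EXX = 70 ksi.
L_w = 2 × 13 = 26 in; section modulus (unit throat) S = 2 × L²/6 = 56.33 in².
Direct shear f_v = P/L_w = 53.9/26 = 2.073 kip/in.
Moment M = P × e = 53.9 × 10.5 = 565.95 kip·in; bending f_b = M/S = 10.05 kip/in.
f_max = √(f_v² + f_b²) = √(2.073² + 10.05²) = 10.26 kip/in.
φr_n = 0.75 × 0.6 × 70 × (0.707 × 0.4375) = 9.743 kip/in → NOT adequate.

f_max ≈ 10.3 kip/in; NOT adequate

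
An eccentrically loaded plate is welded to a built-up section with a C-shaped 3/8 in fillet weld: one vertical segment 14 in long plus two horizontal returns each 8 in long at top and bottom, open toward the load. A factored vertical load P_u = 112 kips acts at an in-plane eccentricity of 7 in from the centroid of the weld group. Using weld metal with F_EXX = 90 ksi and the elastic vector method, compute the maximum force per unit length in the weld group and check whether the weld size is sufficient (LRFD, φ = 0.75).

f_max ≈ 8.76 kip/in; adequate

Total weld length L_w = 30 in. Treat welds as unit-width lines.
Centroid: x̄ = 2×8×4 / 30 = 2.133 in from the vertical weld.
Polar moment about centroid: J = I_x + I_y = [14³/12 + 2×8×7²] + [14×2.133² + 2(8³/12 + 8×1.867²)] = 1217 in³.
Direct shear f_v = P/L_w = 112 / 30 = 3.733 kip/in (vertical).
Torsion M = P·e = 112 × 7 = 784 kip·in.
Critical point at (x, y) = (5.867, 7) from centroid. f_tx = M·y/J = 4.508 kip/in; f_ty = M·x/J = 3.778 kip/in.
Resultant f_max = √[f_tx² + (f_v + f_ty)²] = √[4.508² + (3.733 + 3.778)²] = 8.76 kip/in.
Capacity per unit length: φr_n = 0.75 × 0.6 × 90 × (0.707 × 0.375) = 10.74 kip/in.
8.76 ≤ 10.74 → adequate.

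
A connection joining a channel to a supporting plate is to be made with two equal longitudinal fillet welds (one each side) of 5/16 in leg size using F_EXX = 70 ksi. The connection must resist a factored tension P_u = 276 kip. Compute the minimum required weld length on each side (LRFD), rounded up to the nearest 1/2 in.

Throat t_e = 0.707 × 0.3125 = 0.2209 in.
φr_n = 0.75 × 0.6 × 70 × 0.2209 = 6.96 kip/in.
L_req = P_u / φr_n = 276 / 6.96 = 39.66 in total.
Per side: 39.66 / 2 = 19.83 in.
Round up → use L = 20 in on each side.

L = 20 in on each side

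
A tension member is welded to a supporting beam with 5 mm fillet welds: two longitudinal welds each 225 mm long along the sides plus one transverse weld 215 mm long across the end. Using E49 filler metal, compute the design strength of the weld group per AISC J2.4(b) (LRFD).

E49XX → F_EXX = 490 MPa.
t_e = 0.707 × 5 = 3.535 mm.
R_nwl = 0.6 × 490 × 3.535 × 450 × 10⁻³ = 467.7 kN (longitudinal, 2 welds).
R_nwt = 0.6 × 490 × 3.535 × 215 × 10⁻³ = 223.4 kN (transverse, base value).
(i) R_nwl + R_nwt = 691.1 kN; (ii) 0.85 R_nwl + 1.5 R_nwt = 732.7 kN.
R_n = max = 732.7 kN [governs: (ii)]; φR_n = 549.5 kN.

φR_n ≈ 550 kN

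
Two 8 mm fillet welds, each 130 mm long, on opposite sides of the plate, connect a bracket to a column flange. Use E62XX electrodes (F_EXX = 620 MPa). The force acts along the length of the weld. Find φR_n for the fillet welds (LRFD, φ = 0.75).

φR_n ≈ 410 kN

Effective throat t_e = 0.707 × 8 = 5.656 mm.
Total length L = 260 mm; A_we = 5.656 × 260 = 1471 mm².
F_nw = 0.6 F_EXX = 0.6 × 620 = 372 MPa.
φR_n = 0.75 × 372 × 1471 × 10⁻³ = 410.3 kN.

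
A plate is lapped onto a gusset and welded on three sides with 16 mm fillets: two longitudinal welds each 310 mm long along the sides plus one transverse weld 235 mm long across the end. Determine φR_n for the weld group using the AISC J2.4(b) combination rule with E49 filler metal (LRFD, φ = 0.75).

E49XX → F_EXX = 490 MPa.
t_e = 0.707 × 16 = 11.31 mm.
R_nwl = 0.6 × 490 × 11.31 × 620 × 10⁻³ = 2062 kN (longitudinal, 2 welds).
R_nwt = 0.6 × 490 × 11.31 × 235 × 10⁻³ = 781.5 kN (transverse, base value).
(i) R_nwl + R_nwt = 2843 kN; (ii) 0.85 R_nwl + 1.5 R_nwt = 2925 kN.
R_n = max = 2925 kN [governs: (ii)]; φR_n = 2194 kN.

φR_n ≈ 2190 kN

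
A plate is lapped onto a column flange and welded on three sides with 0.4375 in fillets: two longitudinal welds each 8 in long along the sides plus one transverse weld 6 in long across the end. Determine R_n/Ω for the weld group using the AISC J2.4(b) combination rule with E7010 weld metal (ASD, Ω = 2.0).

E70XX → F_EXX = 70 ksi.
t_e = 0.707 × 0.4375 = 0.3093 in.
R_nwl = 0.6 × 70 × 0.3093 × 16 = 207.9 kip (longitudinal, 2 welds).
R_nwt = 0.6 × 70 × 0.3093 × 6 = 77.95 kip (transverse, base value).
(i) R_nwl + R_nwt = 285.8 kip; (ii) 0.85 R_nwl + 1.5 R_nwt = 293.6 kip.
R_n = max = 293.6 kip [governs: (ii)]; R_n/Ω = 146.8 kip.

R_n/Ω ≈ 147 kip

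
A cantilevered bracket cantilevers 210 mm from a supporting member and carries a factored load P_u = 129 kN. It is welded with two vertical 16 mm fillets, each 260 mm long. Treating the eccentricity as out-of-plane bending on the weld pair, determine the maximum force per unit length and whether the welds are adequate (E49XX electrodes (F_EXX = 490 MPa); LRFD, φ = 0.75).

f_max ≈ 1230 N/mm; adequate

L_w = 2 × 260 = 520 mm; section modulus (unit throat) S = 2 × L²/6 = 22530 mm².
Direct shear f_v = P/L_w = 129×10³/520 = 248.1 N/mm.
Moment M = P × e = 129×10³ × 210 = 27090000 N·mm; bending f_b = M/S = 1202 N/mm.
f_max = √(f_v² + f_b²) = √(248.1² + 1202²) = 1228 N/mm.
φr_n = 0.75 × 0.6 × 490 × (0.707 × 16) = 2494 N/mm → adequate.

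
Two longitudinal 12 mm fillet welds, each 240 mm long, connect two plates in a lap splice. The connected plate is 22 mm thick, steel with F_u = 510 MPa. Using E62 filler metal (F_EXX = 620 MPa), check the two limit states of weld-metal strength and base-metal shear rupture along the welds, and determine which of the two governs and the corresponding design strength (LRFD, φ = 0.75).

φR_n ≈ 1140 kN (weld metal governs)

t_e = 0.707 × 12 = 8.484 mm; L = 480 mm.
Weld metal: φR_n = 0.75 × 0.6 × 620 × 8.484 × 480 × 10⁻³ = 1136 kN.
Base metal (shear rupture): φR_n = 0.75 × 0.6 × 510 × 22 × 480 × 10⁻³ = 2424 kN.
Governing: weld metal.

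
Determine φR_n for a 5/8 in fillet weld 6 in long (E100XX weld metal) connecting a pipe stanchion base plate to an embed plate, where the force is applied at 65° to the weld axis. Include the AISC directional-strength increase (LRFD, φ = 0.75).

E100XX → F_EXX = 100 ksi.
t_e = 0.707 × 0.625 = 0.4419 in; A_we = 0.4419 × 6 = 2.651 in².
Directional factor: 1.0 + 0.5 sin^1.5(65°) = 1.431.
F_nw = 0.6 × 100 × 1.431 = 85.88 ksi.
φR_n = 0.75 × 85.88 × 2.651 = 170.8 kips.

φR_n ≈ 171 kips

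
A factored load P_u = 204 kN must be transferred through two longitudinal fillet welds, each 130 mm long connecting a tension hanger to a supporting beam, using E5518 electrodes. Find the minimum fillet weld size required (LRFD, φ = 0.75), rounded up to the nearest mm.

w = 5 mm

E55XX → F_EXX = 550 MPa.
Total weld length L = 260 mm.
Required throat t_e = P_u / (φ × 0.6 F_EXX × L) = 204 / (0.75 × 0.6 × 550 × 260 × 10⁻³) = 3.17 mm.
Required leg w = t_e / 0.707 = 4.484 mm → use 5 mm.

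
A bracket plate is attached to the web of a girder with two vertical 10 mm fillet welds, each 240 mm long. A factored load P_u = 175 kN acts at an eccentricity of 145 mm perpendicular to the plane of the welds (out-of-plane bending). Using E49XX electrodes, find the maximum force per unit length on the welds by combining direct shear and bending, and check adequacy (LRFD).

E49XX → F_EXX = 490 MPa.
L_w = 2 × 240 = 480 mm; section modulus (unit throat) S = 2 × L²/6 = 19200 mm².
Direct shear f_v = P/L_w = 175×10³/480 = 364.6 N/mm.
Moment M = P × e = 175×10³ × 145 = 25375000 N·mm; bending f_b = M/S = 1322 N/mm.
f_max = √(f_v² + f_b²) = √(364.6² + 1322²) = 1371 N/mm.
φr_n = 0.75 × 0.6 × 490 × (0.707 × 10) = 1559 N/mm → adequate.

f_max ≈ 1370 N/mm; adequate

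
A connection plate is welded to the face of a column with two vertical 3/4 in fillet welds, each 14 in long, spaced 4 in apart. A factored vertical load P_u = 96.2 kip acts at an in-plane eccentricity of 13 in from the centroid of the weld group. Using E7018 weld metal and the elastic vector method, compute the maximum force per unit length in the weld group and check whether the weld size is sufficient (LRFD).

E70XX → F_EXX = 70 ksi.
Total weld length L_w = 28 in. Treat welds as unit-width lines.
Polar moment about centroid: J = 2[d³/12 + d(b/2)²] = 2[14³/12 + 14×2²] = 569.3 in³.
Direct shear f_v = P/L_w = 96.2 / 28 = 3.436 kip/in (vertical).
Torsion M = P·e = 96.2 × 13 = 1250.6 kip·in.
Critical point at (x, y) = (2, 7) from centroid. f_tx = M·y/J = 15.38 kip/in; f_ty = M·x/J = 4.393 kip/in.
Resultant f_max = √[f_tx² + (f_v + f_ty)²] = √[15.38² + (3.436 + 4.393)²] = 17.25 kip/in.
Capacity per unit length: φr_n = 0.75 × 0.6 × 70 × (0.707 × 0.75) = 16.7 kip/in.
17.25 > 16.7 → NOT adequate.

f_max ≈ 17.3 kip/in; NOT adequate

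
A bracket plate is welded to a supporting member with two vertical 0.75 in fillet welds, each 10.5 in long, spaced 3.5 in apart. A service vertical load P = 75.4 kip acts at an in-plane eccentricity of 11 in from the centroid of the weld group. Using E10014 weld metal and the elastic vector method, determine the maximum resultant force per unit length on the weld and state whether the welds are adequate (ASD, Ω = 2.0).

f_max ≈ 19.3 kip/in; NOT adequate

E100XX → F_EXX = 100 ksi.
Total weld length L_w = 21 in. Treat welds as unit-width lines.
Polar moment about centroid: J = 2[d³/12 + d(b/2)²] = 2[10.5³/12 + 10.5×1.75²] = 257.2 in³.
Direct shear f_v = P/L_w = 75.4 / 21 = 3.59 kip/in (vertical).
Torsion M = P·e = 75.4 × 11 = 829.4 kip·in.
Critical point at (x, y) = (1.75, 5.25) from centroid. f_tx = M·y/J = 16.93 kip/in; f_ty = M·x/J = 5.642 kip/in.
Resultant f_max = √[f_tx² + (f_v + f_ty)²] = √[16.93² + (3.59 + 5.642)²] = 19.28 kip/in.
Capacity per unit length: r_n/Ω = (1/2.0) × 0.6 × 100 × (0.707 × 0.75) = 15.91 kip/in.
19.28 > 15.91 → NOT adequate.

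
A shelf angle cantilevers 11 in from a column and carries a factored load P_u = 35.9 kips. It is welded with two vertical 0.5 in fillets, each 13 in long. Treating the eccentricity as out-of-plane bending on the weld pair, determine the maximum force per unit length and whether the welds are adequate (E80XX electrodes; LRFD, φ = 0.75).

f_max ≈ 7.14 kip/in; adequate

E80XX → F_EXX = 80 ksi.
L_w = 2 × 13 = 26 in; section modulus (unit throat) S = 2 × L²/6 = 56.33 in².
Direct shear f_v = P/L_w = 35.9/26 = 1.381 kip/in.
Moment M = P × e = 35.9 × 11 = 394.9 kip·in; bending f_b = M/S = 7.01 kip/in.
f_max = √(f_v² + f_b²) = √(1.381² + 7.01²) = 7.145 kip/in.
φr_n = 0.75 × 0.6 × 80 × (0.707 × 0.5) = 12.73 kip/in → adequate.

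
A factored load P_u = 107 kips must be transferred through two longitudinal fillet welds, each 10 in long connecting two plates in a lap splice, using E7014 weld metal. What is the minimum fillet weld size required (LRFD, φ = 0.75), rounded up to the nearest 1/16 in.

w = 1/4 in

E70XX → F_EXX = 70 ksi.
Total weld length L = 20 in.
Required throat t_e = P_u / (φ × 0.6 F_EXX × L) = 107 / (0.75 × 0.6 × 70 × 20) = 0.1698 in.
Required leg w = t_e / 0.707 = 0.2402 in → use 1/4 in.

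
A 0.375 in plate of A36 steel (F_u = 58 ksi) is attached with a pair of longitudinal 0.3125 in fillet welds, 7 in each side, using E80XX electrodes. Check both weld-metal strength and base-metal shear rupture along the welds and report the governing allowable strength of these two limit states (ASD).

R_n/Ω ≈ 74.2 kip (weld metal governs)

E80XX → F_EXX = 80 ksi.
t_e = 0.707 × 0.3125 = 0.2209 in; L = 14 in.
Weld metal: R_n/Ω = (1/2.0) × 0.6 × 80 × 0.2209 × 14 = 74.23 kip.
Base metal (shear rupture): R_n/Ω = (1/2.0) × 0.6 × 58 × 0.375 × 14 = 91.35 kip.
Governing: weld metal.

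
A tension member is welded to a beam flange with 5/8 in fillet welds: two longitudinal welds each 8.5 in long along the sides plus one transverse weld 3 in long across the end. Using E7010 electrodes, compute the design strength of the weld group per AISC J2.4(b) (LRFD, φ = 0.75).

φR_n ≈ 278 kip

E70XX → F_EXX = 70 ksi.
t_e = 0.707 × 0.625 = 0.4419 in.
R_nwl = 0.6 × 70 × 0.4419 × 17 = 315.5 kip (longitudinal, 2 welds).
R_nwt = 0.6 × 70 × 0.4419 × 3 = 55.68 kip (transverse, base value).
(i) R_nwl + R_nwt = 371.2 kip; (ii) 0.85 R_nwl + 1.5 R_nwt = 351.7 kip.
R_n = max = 371.2 kip [governs: (i)]; φR_n = 278.4 kip.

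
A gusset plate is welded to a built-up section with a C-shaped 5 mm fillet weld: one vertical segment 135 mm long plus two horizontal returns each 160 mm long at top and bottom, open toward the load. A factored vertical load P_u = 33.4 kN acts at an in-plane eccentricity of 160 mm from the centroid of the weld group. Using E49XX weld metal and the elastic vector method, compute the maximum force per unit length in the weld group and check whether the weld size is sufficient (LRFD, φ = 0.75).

f_max ≈ 288 N/mm; adequate

E49XX → F_EXX = 490 MPa.
Total weld length L_w = 455 mm. Treat welds as unit-width lines.
Centroid: x̄ = 2×160×80 / 455 = 56.26 mm from the vertical weld.
Polar moment about centroid: J = I_x + I_y = [135³/12 + 2×160×67.5²] + [135×56.26² + 2(160³/12 + 160×23.74²)] = 2953000 mm³.
Direct shear f_v = P/L_w = 33.4×10³ / 455 = 73.41 N/mm (vertical).
Torsion M = P·e = 33.4×10³ × 160 = 5344000 N·mm.
Critical point at (x, y) = (103.7, 67.5) from centroid. f_tx = M·y/J = 122.1 N/mm; f_ty = M·x/J = 187.7 N/mm.
Resultant f_max = √[f_tx² + (f_v + f_ty)²] = √[122.1² + (73.41 + 187.7)²] = 288.3 N/mm.
Capacity per unit length: φr_n = 0.75 × 0.6 × 490 × (0.707 × 5) = 779.5 N/mm.
288.3 ≤ 779.5 → adequate.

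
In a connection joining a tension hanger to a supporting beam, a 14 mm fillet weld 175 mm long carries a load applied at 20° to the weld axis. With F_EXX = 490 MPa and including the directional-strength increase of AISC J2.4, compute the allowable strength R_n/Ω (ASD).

R_n/Ω ≈ 280 kN

t_e = 0.707 × 14 = 9.898 mm; A_we = 9.898 × 175 = 1732 mm².
Directional factor: 1.0 + 0.5 sin^1.5(20°) = 1.1.
F_nw = 0.6 × 490 × 1.1 = 323.4 MPa.
R_n/Ω = (323.4 × 1732) / 2.0 × 10⁻³ = 280.1 kN.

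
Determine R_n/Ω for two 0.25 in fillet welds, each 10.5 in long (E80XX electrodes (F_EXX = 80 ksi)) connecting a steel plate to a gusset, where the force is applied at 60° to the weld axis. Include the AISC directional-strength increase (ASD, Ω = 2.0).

t_e = 0.707 × 0.25 = 0.1767 in; A_we = 0.1767 × 21 = 3.712 in².
Directional factor: 1.0 + 0.5 sin^1.5(60°) = 1.403.
F_nw = 0.6 × 80 × 1.403 = 67.34 ksi.
R_n/Ω = (67.34 × 3.712) / 2.0 = 125 kips.

R_n/Ω ≈ 125 kips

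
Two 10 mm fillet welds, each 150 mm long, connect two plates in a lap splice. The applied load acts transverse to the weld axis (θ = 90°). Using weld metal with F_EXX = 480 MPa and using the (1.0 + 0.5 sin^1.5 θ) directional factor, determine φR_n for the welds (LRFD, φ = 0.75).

φR_n ≈ 687 kN

t_e = 0.707 × 10 = 7.07 mm; A_we = 7.07 × 300 = 2121 mm².
Directional factor: 1.0 + 0.5 sin^1.5(90°) = 1.5.
F_nw = 0.6 × 480 × 1.5 = 432 MPa.
φR_n = 0.75 × 432 × 2121 × 10⁻³ = 687.2 kN.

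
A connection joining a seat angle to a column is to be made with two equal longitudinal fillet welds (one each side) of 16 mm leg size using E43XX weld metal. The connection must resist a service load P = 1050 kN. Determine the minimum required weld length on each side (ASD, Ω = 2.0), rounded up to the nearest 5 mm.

E43XX → F_EXX = 430 MPa.
Throat t_e = 0.707 × 16 = 11.31 mm.
r_n/Ω = (0.6 × 430 × 11.31) / 2.0 = 1459 N/mm = 1.459 kN/mm.
L_req = P / (r_n/Ω) = 1050 / 1.459 = 719.5 mm total.
Per side: 719.5 / 2 = 359.8 mm.
Round up → use L = 360 mm on each side.

L = 360 mm on each side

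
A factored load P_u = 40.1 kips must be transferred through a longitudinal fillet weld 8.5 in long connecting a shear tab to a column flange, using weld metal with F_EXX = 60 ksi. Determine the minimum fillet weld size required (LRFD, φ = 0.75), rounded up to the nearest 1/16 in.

w = 1/4 in

Total weld length L = 8.5 in.
Required throat t_e = P_u / (φ × 0.6 F_EXX × L) = 40.1 / (0.75 × 0.6 × 60 × 8.5) = 0.1747 in.
Required leg w = t_e / 0.707 = 0.2471 in → use 1/4 in.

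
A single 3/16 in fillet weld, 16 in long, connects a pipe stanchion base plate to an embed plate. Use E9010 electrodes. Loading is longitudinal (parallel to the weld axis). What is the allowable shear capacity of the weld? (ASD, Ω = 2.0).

R_n/Ω ≈ 57.3 kip

E90XX → F_EXX = 90 ksi.
Effective throat t_e = 0.707 × 0.1875 = 0.1326 in.
Total length L = 16 in; A_we = 0.1326 × 16 = 2.121 in².
F_nw = 0.6 F_EXX = 0.6 × 90 = 54 ksi.
R_n = 54 × 2.121 = 114.5 kip; R_n/Ω = 114.5/2.0 = 57.27 kip.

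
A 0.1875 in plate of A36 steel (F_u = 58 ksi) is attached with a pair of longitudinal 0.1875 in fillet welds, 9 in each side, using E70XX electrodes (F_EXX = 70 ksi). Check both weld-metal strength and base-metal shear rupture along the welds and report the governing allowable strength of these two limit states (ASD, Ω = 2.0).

t_e = 0.707 × 0.1875 = 0.1326 in; L = 18 in.
Weld metal: R_n/Ω = (1/2.0) × 0.6 × 70 × 0.1326 × 18 = 50.11 kips.
Base metal (shear rupture): R_n/Ω = (1/2.0) × 0.6 × 58 × 0.1875 × 18 = 58.72 kips.
Governing: weld metal.

R_n/Ω ≈ 50.1 kips (weld metal governs)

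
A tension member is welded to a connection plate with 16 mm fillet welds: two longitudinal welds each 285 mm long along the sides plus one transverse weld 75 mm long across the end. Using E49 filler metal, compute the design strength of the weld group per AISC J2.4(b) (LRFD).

φR_n ≈ 1610 kN

E49XX → F_EXX = 490 MPa.
t_e = 0.707 × 16 = 11.31 mm.
R_nwl = 0.6 × 490 × 11.31 × 570 × 10⁻³ = 1896 kN (longitudinal, 2 welds).
R_nwt = 0.6 × 490 × 11.31 × 75 × 10⁻³ = 249.4 kN (transverse, base value).
(i) R_nwl + R_nwt = 2145 kN; (ii) 0.85 R_nwl + 1.5 R_nwt = 1985 kN.
R_n = max = 2145 kN [governs: (i)]; φR_n = 1609 kN.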